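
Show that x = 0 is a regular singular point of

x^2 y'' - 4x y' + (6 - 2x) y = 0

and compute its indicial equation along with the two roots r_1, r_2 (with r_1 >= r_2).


Divide by x^2 to reach normal form y'' + P_1(x) y' + P_2(x) y = 0 with P_1(x) = -4/x and P_2(x) = -2/x + 6/x^2.
x = 0 is a singular point because the y'-coefficient -4/x has a pole at x = 0 and the y-coefficient -2/x + 6/x^2 has a pole at x = 0.
It is a regular singular point because x P_1(x) = p(x) = -4 and x^2 P_2(x) = q(x) = 6 - 2x are polynomials, hence analytic at x = 0.
p(0) = -4,  q(0) = 6.
Indicial equation: r(r-1) + p(0) r + q(0) = 0, i.e. r^2 + (p(0) - 1) r + q(0) = 0, i.e. r^2 - 5 r + 6 = 0.
Discriminant: (-5)^2 - 4(6) = 1, so r = (5 ± 1)/2.
Solving: r_1 = 3, r_2 = 2.

indicial: r^2 - 5 r + 6 = 0; roots r_1 = 3, r_2 = 2


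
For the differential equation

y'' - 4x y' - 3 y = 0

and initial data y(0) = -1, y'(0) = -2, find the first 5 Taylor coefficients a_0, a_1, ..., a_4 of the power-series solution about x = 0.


Ansatz: y(x) = sum_{n>=0} a_n x^n, so y'(x) = sum_{n>=1} n a_n x^(n-1) and y''(x) = sum_{n>=2} n(n-1) a_n x^(n-2).
Substitute into P(x) y'' + Q(x) y' + R(x) y = 0 with P(x) = 1, Q(x) = -4x, R(x) = -3, and match powers of x.
Initial conditions: a_0 = -1, a_1 = -2.
Setting the coefficient of each power of x to zero and solving order by order (substituting the coefficients already found):
  x^0: 2 a_2 - 3 a_0 = 0  ->  2 a_2 = 3 a_0 = -3  ->  a_2 = -3/2
  x^1: 6 a_3 - 7 a_1 = 0  ->  6 a_3 = 7 a_1 = -14  ->  a_3 = -7/3
  x^2: 12 a_4 - 11 a_2 = 0  ->  12 a_4 = 11 a_2 = -33/2  ->  a_4 = -11/8
Truncated series: y(x) = -1 - 2 x - (3/2) x^2 - (7/3) x^3 - (11/8) x^4 + O(x^5).

a_0 = -1; a_1 = -2; a_2 = -3/2; a_3 = -7/3; a_4 = -11/8


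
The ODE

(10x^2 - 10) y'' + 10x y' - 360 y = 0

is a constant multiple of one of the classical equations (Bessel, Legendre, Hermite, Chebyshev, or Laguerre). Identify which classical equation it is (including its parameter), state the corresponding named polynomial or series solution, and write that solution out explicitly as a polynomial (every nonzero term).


All three coefficients share the factor -10; dividing through by -10 gives  (1 - x^2) y'' - x y' + 36 y = 0.
This matches the Chebyshev equation (1 - x^2) y'' - x y' + n^2 y = 0 (note the -x y' term, not -2x y') with n^2 = 36, so n = 6; the polynomial solution is T_6(x).
With y = sum_k a_k x^k, matching x^k gives (k+2)(k+1) a_{k+2} = (k^2 - n^2) a_k = (k - 6)(k + 6) a_k. The right side vanishes at k = 6, so the series with the parity of 6 terminates at degree 6.
Standard normalization: leading coefficient of T_n is 2^(n-1), so a_6 = 2^5 = 32. Work downward with a_k = (k+1)(k+2) a_{k+2} / ((k - 6)(k + 6)):
  a_4 = (5)(6)(32) / ((4 - 6)(4 + 6)) = 960/(-20) = -48
  a_2 = (3)(4)(-48) / ((2 - 6)(2 + 6)) = -576/(-32) = 18
  a_0 = (1)(2)(18) / ((0 - 6)(0 + 6)) = 36/(-36) = -1
Hence T_6(x) = 32 x^6 - 48 x^4 + 18 x^2 - 1.

T_6(x); series = 32 x^6 - 48 x^4 + 18 x^2 - 1


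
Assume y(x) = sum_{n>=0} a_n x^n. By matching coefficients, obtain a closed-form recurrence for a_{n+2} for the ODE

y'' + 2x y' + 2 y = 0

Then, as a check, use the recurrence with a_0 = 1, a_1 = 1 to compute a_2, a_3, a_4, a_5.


Substitute y = sum_n a_n x^n.
y''(x) has coefficient (n+2)(n+1) a_{n+2} at x^n;
2 x y'(x) has coefficient 2 n a_n at x^n (shift);
2 y(x) has coefficient 2 a_n at x^n.
Matching x^n: (n+2)(n+1) a_{n+2} + (2n + 2) a_n = 0.
Thus a_{n+2} = (-2n - 2) / ((n+1)(n+2)) * a_n.

Check with a_0 = 1, a_1 = 1 (apply the recurrence for n = 0, 1, 2, 3): a_0 = 1, a_1 = 1, a_2 = -1, a_3 = -2/3, a_4 = 1/2, a_5 = 4/15.

a_(n+2) = (-2n - 2) / ((n+1)(n+2)) * a_n; check: a_0 = 1, a_1 = 1, a_2 = -1, a_3 = -2/3, a_4 = 1/2, a_5 = 4/15


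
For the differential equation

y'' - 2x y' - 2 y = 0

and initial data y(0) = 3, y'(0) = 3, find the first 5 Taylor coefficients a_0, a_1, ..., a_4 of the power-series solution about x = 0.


Ansatz: y(x) = sum_{n>=0} a_n x^n, so y'(x) = sum_{n>=1} n a_n x^(n-1) and y''(x) = sum_{n>=2} n(n-1) a_n x^(n-2).
Substitute into P(x) y'' + Q(x) y' + R(x) y = 0 with P(x) = 1, Q(x) = -2x, R(x) = -2, and match powers of x.
Initial conditions: a_0 = 3, a_1 = 3.
Setting the coefficient of each power of x to zero and solving order by order (substituting the coefficients already found):
  x^0: 2 a_2 - 2 a_0 = 0  ->  2 a_2 = 2 a_0 = 6  ->  a_2 = 3
  x^1: 6 a_3 - 4 a_1 = 0  ->  6 a_3 = 4 a_1 = 12  ->  a_3 = 2
  x^2: 12 a_4 - 6 a_2 = 0  ->  12 a_4 = 6 a_2 = 18  ->  a_4 = 3/2
Truncated series: y(x) = 3 + 3 x + 3 x^2 + 2 x^3 + (3/2) x^4 + O(x^5).

a_0 = 3; a_1 = 3; a_2 = 3; a_3 = 2; a_4 = 3/2


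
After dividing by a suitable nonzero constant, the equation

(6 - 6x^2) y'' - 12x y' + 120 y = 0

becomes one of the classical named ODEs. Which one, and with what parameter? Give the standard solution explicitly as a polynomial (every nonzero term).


All three coefficients share the factor 6; dividing through by 6 gives  (1 - x^2) y'' - 2x y' + 20 y = 0.
This matches the Legendre equation (1 - x^2) y'' - 2x y' + n(n+1) y = 0 (note the -2x y' term) with n(n+1) = 20, so n = 4; the polynomial solution is P_4(x).
With y = sum_k a_k x^k, matching x^k gives (k+2)(k+1) a_{k+2} = [k(k+1) - n(n+1)] a_k = (k - 4)(k + 5) a_k. The right side vanishes at k = 4, so the series with the parity of 4 terminates at degree 4.
Standard normalization (P_n(1) = 1): leading coefficient (2n)!/(2^n (n!)^2) = 40320/(16*576) = 35/8, so a_4 = 35/8. Work downward with a_k = (k+1)(k+2) a_{k+2} / ((k - 4)(k + 5)):
  a_2 = (3)(4)(35/8) / ((2 - 4)(2 + 5)) = (105/2)/(-14) = -15/4
  a_0 = (1)(2)(-15/4) / ((0 - 4)(0 + 5)) = (-15/2)/(-20) = 3/8
Hence P_4(x) = 35 x^4/8 - 15 x^2/4 + 3/8.

P_4(x); series = 35 x^4/8 - 15 x^2/4 + 3/8


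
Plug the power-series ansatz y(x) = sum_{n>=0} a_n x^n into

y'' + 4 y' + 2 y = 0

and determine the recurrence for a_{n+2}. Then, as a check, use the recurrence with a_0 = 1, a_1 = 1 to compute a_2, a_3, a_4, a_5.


Substitute y = sum_n a_n x^n.
y''(x) has coefficient (n+2)(n+1) a_{n+2} at x^n;
4 y'(x) has coefficient 4 (n+1) a_{n+1} at x^n;
2 y(x) has coefficient 2 a_n at x^n.
Matching x^n: (n+2)(n+1) a_{n+2} + 4 (n+1) a_{n+1} + 2 a_n = 0.
Thus a_{n+2} = [-4 (n+1) a_{n+1} - 2 a_n] / ((n+1)(n+2)).

Check with a_0 = 1, a_1 = 1 (apply the recurrence for n = 0, 1, 2, 3): a_0 = 1, a_1 = 1, a_2 = -3, a_3 = 11/3, a_4 = -19/6, a_5 = 13/6.

a_(n+2) = [-4 (n+1) a_(n+1) - 2 a_n] / ((n+1)(n+2)); check: a_0 = 1, a_1 = 1, a_2 = -3, a_3 = 11/3, a_4 = -19/6, a_5 = 13/6


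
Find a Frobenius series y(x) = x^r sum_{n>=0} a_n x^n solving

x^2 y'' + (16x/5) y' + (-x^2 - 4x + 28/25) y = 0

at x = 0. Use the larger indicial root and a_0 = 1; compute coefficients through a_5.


Write in Frobenius form y'' + (p(x)/x) y' + (q(x)/x^2) y = 0:
  p(x) = 16/5,  q(x) = -x^2 - 4x + 28/25.
Indicial equation: r(r-1) + (16/5) r + (28/25) = 0 -> roots r_1 = -4/5, r_2 = -7/5.
Take r = r_1 = -4/5. Let y(x) = x^r sum_{n>=0} a_n x^n with a_0 = 1.
Substitute y = x^r sum a_n x^n and match x^{r+n}. The recurrence is
  D(n) a_n - 4 a_{n-1} - 1 a_{n-2} = 0,  where D(n) = (r+n)(r+n-1) + (16/5)(r+n) + (28/25).
  a_n = [4 a_{n-1} + 1 a_{n-2}] / D(n).
Since the indicial polynomial factors as (r - r_1)(r - r_2), D(n) = (r_1 + n - r_1)(r_1 + n - r_2) = n(n + 3/5).
Evaluating step by step (a_0 = 1):
  n = 1: D(1) = 1(1 + 3/5) = 8/5; numerator = 4(1) = 4; a_1 = (4)/(8/5) = 5/2
  n = 2: D(2) = 2(2 + 3/5) = 26/5; numerator = 4(5/2) + 1(1) = 11; a_2 = (11)/(26/5) = 55/26
  n = 3: D(3) = 3(3 + 3/5) = 54/5; numerator = 4(55/26) + 1(5/2) = 285/26; a_3 = (285/26)/(54/5) = 475/468
  n = 4: D(4) = 4(4 + 3/5) = 92/5; numerator = 4(475/468) + 1(55/26) = 1445/234; a_4 = (1445/234)/(92/5) = 7225/21528
  n = 5: D(5) = 5(5 + 3/5) = 28; numerator = 4(7225/21528) + 1(475/468) = 25375/10764; a_5 = (25375/10764)/(28) = 3625/43056

r = -4/5; a_0 = 1; a_1 = 5/2; a_2 = 55/26; a_3 = 475/468; a_4 = 7225/21528; a_5 = 3625/43056


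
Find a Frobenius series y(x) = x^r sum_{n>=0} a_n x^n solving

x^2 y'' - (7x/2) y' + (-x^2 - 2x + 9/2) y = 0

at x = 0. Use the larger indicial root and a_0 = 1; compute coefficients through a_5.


Write in Frobenius form y'' + (p(x)/x) y' + (q(x)/x^2) y = 0:
  p(x) = -7/2,  q(x) = -x^2 - 2x + 9/2.
Indicial equation: r(r-1) + (-7/2) r + (9/2) = 0 -> roots r_1 = 3, r_2 = 3/2.
Take r = r_1 = 3. Let y(x) = x^r sum_{n>=0} a_n x^n with a_0 = 1.
Substitute y = x^r sum a_n x^n and match x^{r+n}. The recurrence is
  D(n) a_n - 2 a_{n-1} - 1 a_{n-2} = 0,  where D(n) = (r+n)(r+n-1) + (-7/2)(r+n) + (9/2).
  a_n = [2 a_{n-1} + 1 a_{n-2}] / D(n).
Since the indicial polynomial factors as (r - r_1)(r - r_2), D(n) = (r_1 + n - r_1)(r_1 + n - r_2) = n(n + 3/2).
Evaluating step by step (a_0 = 1):
  n = 1: D(1) = 1(1 + 3/2) = 5/2; numerator = 2(1) = 2; a_1 = (2)/(5/2) = 4/5
  n = 2: D(2) = 2(2 + 3/2) = 7; numerator = 2(4/5) + 1(1) = 13/5; a_2 = (13/5)/(7) = 13/35
  n = 3: D(3) = 3(3 + 3/2) = 27/2; numerator = 2(13/35) + 1(4/5) = 54/35; a_3 = (54/35)/(27/2) = 4/35
  n = 4: D(4) = 4(4 + 3/2) = 22; numerator = 2(4/35) + 1(13/35) = 3/5; a_4 = (3/5)/(22) = 3/110
  n = 5: D(5) = 5(5 + 3/2) = 65/2; numerator = 2(3/110) + 1(4/35) = 13/77; a_5 = (13/77)/(65/2) = 2/385

r = 3; a_0 = 1; a_1 = 4/5; a_2 = 13/35; a_3 = 4/35; a_4 = 3/110; a_5 = 2/385


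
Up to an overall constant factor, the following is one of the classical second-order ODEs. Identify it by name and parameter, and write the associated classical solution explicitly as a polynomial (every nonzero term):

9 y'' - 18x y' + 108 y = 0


All three coefficients share the factor 9; dividing through by 9 gives  y'' - 2x y' + 12 y = 0.
This matches the Hermite equation y'' - 2x y' + 2n y = 0 with 2n = 12, so n = 6; the polynomial solution is H_6(x).
With y = sum_k a_k x^k, matching x^k gives (k+2)(k+1) a_{k+2} = 2(k - n) a_k = 2(k - 6) a_k. The right side vanishes at k = 6, so the series with the parity of 6 terminates at degree 6.
Standard normalization: leading coefficient of H_n is 2^n, so a_6 = 2^6 = 64. Work downward with a_k = (k+1)(k+2) a_{k+2} / (2(k - n)):
  a_4 = (5)(6)(64) / (2(4 - 6)) = 1920/(-4) = -480
  a_2 = (3)(4)(-480) / (2(2 - 6)) = -5760/(-8) = 720
  a_0 = (1)(2)(720) / (2(0 - 6)) = 1440/(-12) = -120
Hence H_6(x) = 64 x^6 - 480 x^4 + 720 x^2 - 120.

H_6(x); series = 64 x^6 - 480 x^4 + 720 x^2 - 120


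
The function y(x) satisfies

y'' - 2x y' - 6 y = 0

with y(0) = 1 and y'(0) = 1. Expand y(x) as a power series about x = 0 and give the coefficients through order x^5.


Ansatz: y(x) = sum_{n>=0} a_n x^n, so y'(x) = sum_{n>=1} n a_n x^(n-1) and y''(x) = sum_{n>=2} n(n-1) a_n x^(n-2).
Substitute into P(x) y'' + Q(x) y' + R(x) y = 0 with P(x) = 1, Q(x) = -2x, R(x) = -6, and match powers of x.
Initial conditions: a_0 = 1, a_1 = 1.
Setting the coefficient of each power of x to zero and solving order by order (substituting the coefficients already found):
  x^0: 2 a_2 - 6 a_0 = 0  ->  2 a_2 = 6 a_0 = 6  ->  a_2 = 3
  x^1: 6 a_3 - 8 a_1 = 0  ->  6 a_3 = 8 a_1 = 8  ->  a_3 = 4/3
  x^2: 12 a_4 - 10 a_2 = 0  ->  12 a_4 = 10 a_2 = 30  ->  a_4 = 5/2
  x^3: 20 a_5 - 12 a_3 = 0  ->  20 a_5 = 12 a_3 = 16  ->  a_5 = 4/5
Truncated series: y(x) = 1 + x + 3 x^2 + (4/3) x^3 + (5/2) x^4 + (4/5) x^5 + O(x^6).

a_0 = 1; a_1 = 1; a_2 = 3; a_3 = 4/3; a_4 = 5/2; a_5 = 4/5


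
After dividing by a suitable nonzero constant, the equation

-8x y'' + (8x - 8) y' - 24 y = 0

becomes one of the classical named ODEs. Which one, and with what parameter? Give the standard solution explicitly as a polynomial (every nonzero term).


All three coefficients share the factor -8; dividing through by -8 gives  x y'' + (1 - x) y' + 3 y = 0.
This matches the Laguerre equation x y'' + (1 - x) y' + n y = 0 with n = 3; the polynomial solution is L_3(x).
With y = sum_k a_k x^k, matching x^k gives (k+1)k a_{k+1} + (k+1) a_{k+1} - k a_k + n a_k = 0, i.e. (k+1)^2 a_{k+1} = (k - n) a_k = (k - 3) a_k. The right side vanishes at k = 3, so the series terminates at degree 3.
Standard normalization L_n(0) = 1 gives a_0 = 1. Work upward with a_{k+1} = (k - 3) a_k / (k+1)^2:
  a_1 = (0 - 3)(1) / 1^2 = -3/1 = -3
  a_2 = (1 - 3)(-3) / 2^2 = 6/4 = 3/2
  a_3 = (2 - 3)(3/2) / 3^2 = (-3/2)/9 = -1/6
Hence L_3(x) = -x^3/6 + 3 x^2/2 - 3 x + 1.

L_3(x); series = -x^3/6 + 3 x^2/2 - 3 x + 1


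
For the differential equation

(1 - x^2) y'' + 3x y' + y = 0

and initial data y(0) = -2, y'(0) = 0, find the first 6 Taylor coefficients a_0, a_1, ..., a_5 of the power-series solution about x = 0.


Ansatz: y(x) = sum_{n>=0} a_n x^n, so y'(x) = sum_{n>=1} n a_n x^(n-1) and y''(x) = sum_{n>=2} n(n-1) a_n x^(n-2).
Substitute into P(x) y'' + Q(x) y' + R(x) y = 0 with P(x) = 1 - x^2, Q(x) = 3x, R(x) = 1, and match powers of x.
Initial conditions: a_0 = -2, a_1 = 0.
Setting the coefficient of each power of x to zero and solving order by order (substituting the coefficients already found):
  x^0: 2 a_2 + a_0 = 0  ->  2 a_2 = -a_0 = 2  ->  a_2 = 1
  x^1: 6 a_3 + 4 a_1 = 0  ->  6 a_3 = -4 a_1 = 0  ->  a_3 = 0
  x^2: 12 a_4 + 5 a_2 = 0  ->  12 a_4 = -5 a_2 = -5  ->  a_4 = -5/12
  x^3: 20 a_5 + 4 a_3 = 0  ->  20 a_5 = -4 a_3 = 0  ->  a_5 = 0
Truncated series: y(x) = -2 + x^2 - (5/12) x^4 + O(x^6).

a_0 = -2; a_1 = 0; a_2 = 1; a_3 = 0; a_4 = -5/12; a_5 = 0


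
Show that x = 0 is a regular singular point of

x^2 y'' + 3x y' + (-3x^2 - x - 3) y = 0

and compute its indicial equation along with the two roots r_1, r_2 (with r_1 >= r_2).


Divide by x^2 to reach normal form y'' + P_1(x) y' + P_2(x) y = 0 with P_1(x) = 3/x and P_2(x) = -3 - 1/x - 3/x^2.
x = 0 is a singular point because the y'-coefficient 3/x has a pole at x = 0 and the y-coefficient -3 - 1/x - 3/x^2 has a pole at x = 0.
It is a regular singular point because x P_1(x) = p(x) = 3 and x^2 P_2(x) = q(x) = -3x^2 - x - 3 are polynomials, hence analytic at x = 0.
p(0) = 3,  q(0) = -3.
Indicial equation: r(r-1) + p(0) r + q(0) = 0, i.e. r^2 + (p(0) - 1) r + q(0) = 0, i.e. r^2 + 2 r - 3 = 0.
Discriminant: (2)^2 - 4(-3) = 16, so r = (-2 ± 4)/2.
Solving: r_1 = 1, r_2 = -3.

indicial: r^2 + 2 r - 3 = 0; roots r_1 = 1, r_2 = -3


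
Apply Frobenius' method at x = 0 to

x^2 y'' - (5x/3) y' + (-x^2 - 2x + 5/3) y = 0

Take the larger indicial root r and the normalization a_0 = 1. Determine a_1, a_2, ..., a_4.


Write in Frobenius form y'' + (p(x)/x) y' + (q(x)/x^2) y = 0:
  p(x) = -5/3,  q(x) = -x^2 - 2x + 5/3.
Indicial equation: r(r-1) + (-5/3) r + (5/3) = 0 -> roots r_1 = 5/3, r_2 = 1.
Take r = r_1 = 5/3. Let y(x) = x^r sum_{n>=0} a_n x^n with a_0 = 1.
Substitute y = x^r sum a_n x^n and match x^{r+n}. The recurrence is
  D(n) a_n - 2 a_{n-1} - 1 a_{n-2} = 0,  where D(n) = (r+n)(r+n-1) + (-5/3)(r+n) + (5/3).
  a_n = [2 a_{n-1} + 1 a_{n-2}] / D(n).
Since the indicial polynomial factors as (r - r_1)(r - r_2), D(n) = (r_1 + n - r_1)(r_1 + n - r_2) = n(n + 2/3).
Evaluating step by step (a_0 = 1):
  n = 1: D(1) = 1(1 + 2/3) = 5/3; numerator = 2(1) = 2; a_1 = (2)/(5/3) = 6/5
  n = 2: D(2) = 2(2 + 2/3) = 16/3; numerator = 2(6/5) + 1(1) = 17/5; a_2 = (17/5)/(16/3) = 51/80
  n = 3: D(3) = 3(3 + 2/3) = 11; numerator = 2(51/80) + 1(6/5) = 99/40; a_3 = (99/40)/(11) = 9/40
  n = 4: D(4) = 4(4 + 2/3) = 56/3; numerator = 2(9/40) + 1(51/80) = 87/80; a_4 = (87/80)/(56/3) = 261/4480

r = 5/3; a_0 = 1; a_1 = 6/5; a_2 = 51/80; a_3 = 9/40; a_4 = 261/4480


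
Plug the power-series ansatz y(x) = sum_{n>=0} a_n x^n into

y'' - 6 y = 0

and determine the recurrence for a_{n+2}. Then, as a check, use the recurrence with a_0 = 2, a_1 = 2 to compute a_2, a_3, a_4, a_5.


Substitute y = sum_n a_n x^n into y'' + (const) y = 0.
y''(x) = sum_{n>=0} (n+2)(n+1) a_{n+2} x^n.
The ODE becomes sum_n [(n+2)(n+1) a_{n+2} - 6 a_n] x^n = 0.
Setting each coefficient to zero gives the recurrence:
  (n+2)(n+1) a_{n+2} - 6 a_n = 0,
  a_{n+2} = 6 / ((n+1)(n+2)) a_n.

Check with a_0 = 2, a_1 = 2 (apply the recurrence for n = 0, 1, 2, 3): a_0 = 2, a_1 = 2, a_2 = 6, a_3 = 2, a_4 = 3, a_5 = 3/5.

a_{n+2} = 6/((n+1)(n+2)) * a_n; check: a_0 = 2, a_1 = 2, a_2 = 6, a_3 = 2, a_4 = 3, a_5 = 3/5


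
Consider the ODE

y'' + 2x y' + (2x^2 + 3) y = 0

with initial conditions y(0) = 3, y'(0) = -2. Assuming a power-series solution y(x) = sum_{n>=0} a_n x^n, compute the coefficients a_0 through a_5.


Ansatz: y(x) = sum_{n>=0} a_n x^n, so y'(x) = sum_{n>=1} n a_n x^(n-1) and y''(x) = sum_{n>=2} n(n-1) a_n x^(n-2).
Substitute into P(x) y'' + Q(x) y' + R(x) y = 0 with P(x) = 1, Q(x) = 2x, R(x) = 2x^2 + 3, and match powers of x.
Initial conditions: a_0 = 3, a_1 = -2.
Setting the coefficient of each power of x to zero and solving order by order (substituting the coefficients already found):
  x^0: 2 a_2 + 3 a_0 = 0  ->  2 a_2 = -3 a_0 = -9  ->  a_2 = -9/2
  x^1: 6 a_3 + 5 a_1 = 0  ->  6 a_3 = -5 a_1 = 10  ->  a_3 = 5/3
  x^2: 12 a_4 + 7 a_2 + 2 a_0 = 0  ->  12 a_4 = -7 a_2 - 2 a_0 = 51/2  ->  a_4 = 17/8
  x^3: 20 a_5 + 9 a_3 + 2 a_1 = 0  ->  20 a_5 = -9 a_3 - 2 a_1 = -11  ->  a_5 = -11/20
Truncated series: y(x) = 3 - 2 x - (9/2) x^2 + (5/3) x^3 + (17/8) x^4 - (11/20) x^5 + O(x^6).

a_0 = 3; a_1 = -2; a_2 = -9/2; a_3 = 5/3; a_4 = 17/8; a_5 = -11/20


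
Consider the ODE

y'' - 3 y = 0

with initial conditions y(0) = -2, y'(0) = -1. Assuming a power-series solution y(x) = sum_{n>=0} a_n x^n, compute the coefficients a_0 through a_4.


Ansatz: y(x) = sum_{n>=0} a_n x^n, so y'(x) = sum_{n>=1} n a_n x^(n-1) and y''(x) = sum_{n>=2} n(n-1) a_n x^(n-2).
Substitute into P(x) y'' + Q(x) y' + R(x) y = 0 with P(x) = 1, Q(x) = 0, R(x) = -3, and match powers of x.
Initial conditions: a_0 = -2, a_1 = -1.
Setting the coefficient of each power of x to zero and solving order by order (substituting the coefficients already found):
  x^0: 2 a_2 - 3 a_0 = 0  ->  2 a_2 = 3 a_0 = -6  ->  a_2 = -3
  x^1: 6 a_3 - 3 a_1 = 0  ->  6 a_3 = 3 a_1 = -3  ->  a_3 = -1/2
  x^2: 12 a_4 - 3 a_2 = 0  ->  12 a_4 = 3 a_2 = -9  ->  a_4 = -3/4
Truncated series: y(x) = -2 - x - 3 x^2 - (1/2) x^3 - (3/4) x^4 + O(x^5).

a_0 = -2; a_1 = -1; a_2 = -3; a_3 = -1/2; a_4 = -3/4


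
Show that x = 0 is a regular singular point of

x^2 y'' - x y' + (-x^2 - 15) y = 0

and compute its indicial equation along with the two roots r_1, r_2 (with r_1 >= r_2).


Divide by x^2 to reach normal form y'' + P_1(x) y' + P_2(x) y = 0 with P_1(x) = -1/x and P_2(x) = -1 - 15/x^2.
x = 0 is a singular point because the y'-coefficient -1/x has a pole at x = 0 and the y-coefficient -1 - 15/x^2 has a pole at x = 0.
It is a regular singular point because x P_1(x) = p(x) = -1 and x^2 P_2(x) = q(x) = -x^2 - 15 are polynomials, hence analytic at x = 0.
p(0) = -1,  q(0) = -15.
Indicial equation: r(r-1) + p(0) r + q(0) = 0, i.e. r^2 + (p(0) - 1) r + q(0) = 0, i.e. r^2 - 2 r - 15 = 0.
Discriminant: (-2)^2 - 4(-15) = 64, so r = (2 ± 8)/2.
Solving: r_1 = 5, r_2 = -3.

indicial: r^2 - 2 r - 15 = 0; roots r_1 = 5, r_2 = -3


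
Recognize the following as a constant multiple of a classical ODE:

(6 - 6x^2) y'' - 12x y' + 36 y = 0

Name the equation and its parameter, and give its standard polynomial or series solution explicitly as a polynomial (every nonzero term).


All three coefficients share the factor 6; dividing through by 6 gives  (1 - x^2) y'' - 2x y' + 6 y = 0.
This matches the Legendre equation (1 - x^2) y'' - 2x y' + n(n+1) y = 0 (note the -2x y' term) with n(n+1) = 6, so n = 2; the polynomial solution is P_2(x).
With y = sum_k a_k x^k, matching x^k gives (k+2)(k+1) a_{k+2} = [k(k+1) - n(n+1)] a_k = (k - 2)(k + 3) a_k. The right side vanishes at k = 2, so the series with the parity of 2 terminates at degree 2.
Standard normalization (P_n(1) = 1): leading coefficient (2n)!/(2^n (n!)^2) = 24/(4*4) = 3/2, so a_2 = 3/2. Work downward with a_k = (k+1)(k+2) a_{k+2} / ((k - 2)(k + 3)):
  a_0 = (1)(2)(3/2) / ((0 - 2)(0 + 3)) = 3/(-6) = -1/2
Hence P_2(x) = 3 x^2/2 - 1/2.

P_2(x); series = 3 x^2/2 - 1/2


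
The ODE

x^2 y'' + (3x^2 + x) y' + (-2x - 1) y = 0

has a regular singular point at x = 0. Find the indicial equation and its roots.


Divide by x^2 to reach normal form y'' + P_1(x) y' + P_2(x) y = 0 with P_1(x) = 3 + 1/x and P_2(x) = -2/x - 1/x^2.
x = 0 is a singular point because the y'-coefficient 3 + 1/x has a pole at x = 0 and the y-coefficient -2/x - 1/x^2 has a pole at x = 0.
It is a regular singular point because x P_1(x) = p(x) = 3x + 1 and x^2 P_2(x) = q(x) = -2x - 1 are polynomials, hence analytic at x = 0.
p(0) = 1,  q(0) = -1.
Indicial equation: r(r-1) + p(0) r + q(0) = 0, i.e. r^2 + (p(0) - 1) r + q(0) = 0, i.e. r^2 - 1 = 0.
Discriminant: (0)^2 - 4(-1) = 4, so r = (0 ± 2)/2.
Solving: r_1 = 1, r_2 = -1.

indicial: r^2 - 1 = 0; roots r_1 = 1, r_2 = -1


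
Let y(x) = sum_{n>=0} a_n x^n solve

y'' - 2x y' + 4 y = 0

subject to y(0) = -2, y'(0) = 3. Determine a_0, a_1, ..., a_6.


Ansatz: y(x) = sum_{n>=0} a_n x^n, so y'(x) = sum_{n>=1} n a_n x^(n-1) and y''(x) = sum_{n>=2} n(n-1) a_n x^(n-2).
Substitute into P(x) y'' + Q(x) y' + R(x) y = 0 with P(x) = 1, Q(x) = -2x, R(x) = 4, and match powers of x.
Initial conditions: a_0 = -2, a_1 = 3.
Setting the coefficient of each power of x to zero and solving order by order (substituting the coefficients already found):
  x^0: 2 a_2 + 4 a_0 = 0  ->  2 a_2 = -4 a_0 = 8  ->  a_2 = 4
  x^1: 6 a_3 + 2 a_1 = 0  ->  6 a_3 = -2 a_1 = -6  ->  a_3 = -1
  x^2: 12 a_4 = 0  ->  a_4 = 0
  x^3: 20 a_5 - 2 a_3 = 0  ->  20 a_5 = 2 a_3 = -2  ->  a_5 = -1/10
  x^4: 30 a_6 - 4 a_4 = 0  ->  30 a_6 = 4 a_4 = 0  ->  a_6 = 0
Truncated series: y(x) = -2 + 3 x + 4 x^2 - x^3 - (1/10) x^5 + O(x^7).

a_0 = -2; a_1 = 3; a_2 = 4; a_3 = -1; a_4 = 0; a_5 = -1/10; a_6 = 0


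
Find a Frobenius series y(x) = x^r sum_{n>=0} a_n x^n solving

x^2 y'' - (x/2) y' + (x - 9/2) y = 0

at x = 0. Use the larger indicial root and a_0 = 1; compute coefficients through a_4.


Write in Frobenius form y'' + (p(x)/x) y' + (q(x)/x^2) y = 0:
  p(x) = -1/2,  q(x) = x - 9/2.
Indicial equation: r(r-1) + (-1/2) r + (-9/2) = 0 -> roots r_1 = 3, r_2 = -3/2.
Take r = r_1 = 3. Let y(x) = x^r sum_{n>=0} a_n x^n with a_0 = 1.
Substitute y = x^r sum a_n x^n and match x^{r+n}. The recurrence is
  D(n) a_n + 1 a_{n-1} = 0,  where D(n) = (r+n)(r+n-1) + (-1/2)(r+n) + (-9/2).
  a_n = -1 / D(n) * a_{n-1}.
Since the indicial polynomial factors as (r - r_1)(r - r_2), D(n) = (r_1 + n - r_1)(r_1 + n - r_2) = n(n + 9/2).
Evaluating step by step (a_0 = 1):
  n = 1: D(1) = 1(1 + 9/2) = 11/2; numerator = -1(1) = -1; a_1 = (-1)/(11/2) = -2/11
  n = 2: D(2) = 2(2 + 9/2) = 13; numerator = -1(-2/11) = 2/11; a_2 = (2/11)/(13) = 2/143
  n = 3: D(3) = 3(3 + 9/2) = 45/2; numerator = -1(2/143) = -2/143; a_3 = (-2/143)/(45/2) = -4/6435
  n = 4: D(4) = 4(4 + 9/2) = 34; numerator = -1(-4/6435) = 4/6435; a_4 = (4/6435)/(34) = 2/109395

r = 3; a_0 = 1; a_1 = -2/11; a_2 = 2/143; a_3 = -4/6435; a_4 = 2/109395


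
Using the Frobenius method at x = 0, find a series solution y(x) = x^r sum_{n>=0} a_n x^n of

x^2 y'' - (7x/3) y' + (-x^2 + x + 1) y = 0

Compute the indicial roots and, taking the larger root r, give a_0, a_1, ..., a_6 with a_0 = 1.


Write in Frobenius form y'' + (p(x)/x) y' + (q(x)/x^2) y = 0:
  p(x) = -7/3,  q(x) = -x^2 + x + 1.
Indicial equation: r(r-1) + (-7/3) r + (1) = 0 -> roots r_1 = 3, r_2 = 1/3.
Take r = r_1 = 3. Let y(x) = x^r sum_{n>=0} a_n x^n with a_0 = 1.
Substitute y = x^r sum a_n x^n and match x^{r+n}. The recurrence is
  D(n) a_n + 1 a_{n-1} - 1 a_{n-2} = 0,  where D(n) = (r+n)(r+n-1) + (-7/3)(r+n) + (1).
  a_n = [-1 a_{n-1} + 1 a_{n-2}] / D(n).
Since the indicial polynomial factors as (r - r_1)(r - r_2), D(n) = (r_1 + n - r_1)(r_1 + n - r_2) = n(n + 8/3).
Evaluating step by step (a_0 = 1):
  n = 1: D(1) = 1(1 + 8/3) = 11/3; numerator = -1(1) = -1; a_1 = (-1)/(11/3) = -3/11
  n = 2: D(2) = 2(2 + 8/3) = 28/3; numerator = -1(-3/11) + 1(1) = 14/11; a_2 = (14/11)/(28/3) = 3/22
  n = 3: D(3) = 3(3 + 8/3) = 17; numerator = -1(3/22) + 1(-3/11) = -9/22; a_3 = (-9/22)/(17) = -9/374
  n = 4: D(4) = 4(4 + 8/3) = 80/3; numerator = -1(-9/374) + 1(3/22) = 30/187; a_4 = (30/187)/(80/3) = 9/1496
  n = 5: D(5) = 5(5 + 8/3) = 115/3; numerator = -1(9/1496) + 1(-9/374) = -45/1496; a_5 = (-45/1496)/(115/3) = -27/34408
  n = 6: D(6) = 6(6 + 8/3) = 52; numerator = -1(-27/34408) + 1(9/1496) = 117/17204; a_6 = (117/17204)/(52) = 9/68816

r = 3; a_0 = 1; a_1 = -3/11; a_2 = 3/22; a_3 = -9/374; a_4 = 9/1496; a_5 = -27/34408; a_6 = 9/68816


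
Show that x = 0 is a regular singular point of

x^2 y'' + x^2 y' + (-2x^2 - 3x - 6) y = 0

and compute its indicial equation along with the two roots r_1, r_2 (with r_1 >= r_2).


Divide by x^2 to reach normal form y'' + P_1(x) y' + P_2(x) y = 0 with P_1(x) = 1 and P_2(x) = -2 - 3/x - 6/x^2.
x = 0 is a singular point because the y-coefficient -2 - 3/x - 6/x^2 has a pole at x = 0.
It is a regular singular point because x P_1(x) = p(x) = x and x^2 P_2(x) = q(x) = -2x^2 - 3x - 6 are polynomials, hence analytic at x = 0.
p(0) = 0,  q(0) = -6.
Indicial equation: r(r-1) + p(0) r + q(0) = 0, i.e. r^2 + (p(0) - 1) r + q(0) = 0, i.e. r^2 - 1 r - 6 = 0.
Discriminant: (-1)^2 - 4(-6) = 25, so r = (1 ± 5)/2.
Solving: r_1 = 3, r_2 = -2.

indicial: r^2 - 1 r - 6 = 0; roots r_1 = 3, r_2 = -2


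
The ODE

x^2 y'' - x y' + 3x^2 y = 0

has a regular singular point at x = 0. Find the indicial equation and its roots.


Divide by x^2 to reach normal form y'' + P_1(x) y' + P_2(x) y = 0 with P_1(x) = -1/x and P_2(x) = 3.
x = 0 is a singular point because the y'-coefficient -1/x has a pole at x = 0.
It is a regular singular point because x P_1(x) = p(x) = -1 and x^2 P_2(x) = q(x) = 3x^2 are polynomials, hence analytic at x = 0.
p(0) = -1,  q(0) = 0.
Indicial equation: r(r-1) + p(0) r + q(0) = 0, i.e. r^2 + (p(0) - 1) r + q(0) = 0, i.e. r^2 - 2 r = 0.
Discriminant: (-2)^2 - 4(0) = 4, so r = (2 ± 2)/2.
Solving: r_1 = 2, r_2 = 0.

indicial: r^2 - 2 r = 0; roots r_1 = 2, r_2 = 0


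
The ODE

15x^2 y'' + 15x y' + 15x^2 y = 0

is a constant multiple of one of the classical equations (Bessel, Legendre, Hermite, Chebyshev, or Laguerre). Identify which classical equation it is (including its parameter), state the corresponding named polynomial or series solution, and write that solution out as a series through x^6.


All three coefficients share the factor 15; dividing through by 15 gives  x^2 y'' + x y' + x^2 y = 0.
This matches the Bessel equation x^2 y'' + x y' + (x^2 - nu^2) y = 0 with nu^2 = 0, so nu = 0; the solution bounded at x = 0 is J_0(x).
Frobenius at x = 0: indicial roots ±nu; for r = nu the recurrence k(k + 2nu) c_k = -c_{k-2} gives the standard series J_nu(x) = sum_{k>=0} (-1)^k / (k! (k+nu)!) (x/2)^(2k+nu). Evaluate the first 4 terms:
  k = 0: (-1)^0 / (0! * 0! * 2^0) x^0 = 1/(1*1*1) x^0 = (1) x^0
  k = 1: (-1)^1 / (1! * 1! * 2^2) x^2 = -1/(1*1*4) x^2 = (-1/4) x^2
  k = 2: (-1)^2 / (2! * 2! * 2^4) x^4 = 1/(2*2*16) x^4 = (1/64) x^4
  k = 3: (-1)^3 / (3! * 3! * 2^6) x^6 = -1/(6*6*64) x^6 = (-1/2304) x^6
Hence J_0(x) = -x^6/2304 + x^4/64 - x^2/4 + 1 + ....

J_0(x); series = -x^6/2304 + x^4/64 - x^2/4 + 1


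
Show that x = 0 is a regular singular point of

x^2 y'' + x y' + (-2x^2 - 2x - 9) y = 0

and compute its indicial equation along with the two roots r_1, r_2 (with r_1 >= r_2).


Divide by x^2 to reach normal form y'' + P_1(x) y' + P_2(x) y = 0 with P_1(x) = 1/x and P_2(x) = -2 - 2/x - 9/x^2.
x = 0 is a singular point because the y'-coefficient 1/x has a pole at x = 0 and the y-coefficient -2 - 2/x - 9/x^2 has a pole at x = 0.
It is a regular singular point because x P_1(x) = p(x) = 1 and x^2 P_2(x) = q(x) = -2x^2 - 2x - 9 are polynomials, hence analytic at x = 0.
p(0) = 1,  q(0) = -9.
Indicial equation: r(r-1) + p(0) r + q(0) = 0, i.e. r^2 + (p(0) - 1) r + q(0) = 0, i.e. r^2 - 9 = 0.
Discriminant: (0)^2 - 4(-9) = 36, so r = (0 ± 6)/2.
Solving: r_1 = 3, r_2 = -3.

indicial: r^2 - 9 = 0; roots r_1 = 3, r_2 = -3


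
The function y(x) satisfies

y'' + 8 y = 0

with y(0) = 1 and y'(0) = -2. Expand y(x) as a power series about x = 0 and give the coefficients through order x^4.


Ansatz: y(x) = sum_{n>=0} a_n x^n, so y'(x) = sum_{n>=1} n a_n x^(n-1) and y''(x) = sum_{n>=2} n(n-1) a_n x^(n-2).
Substitute into P(x) y'' + Q(x) y' + R(x) y = 0 with P(x) = 1, Q(x) = 0, R(x) = 8, and match powers of x.
Initial conditions: a_0 = 1, a_1 = -2.
Setting the coefficient of each power of x to zero and solving order by order (substituting the coefficients already found):
  x^0: 2 a_2 + 8 a_0 = 0  ->  2 a_2 = -8 a_0 = -8  ->  a_2 = -4
  x^1: 6 a_3 + 8 a_1 = 0  ->  6 a_3 = -8 a_1 = 16  ->  a_3 = 8/3
  x^2: 12 a_4 + 8 a_2 = 0  ->  12 a_4 = -8 a_2 = 32  ->  a_4 = 8/3
Truncated series: y(x) = 1 - 2 x - 4 x^2 + (8/3) x^3 + (8/3) x^4 + O(x^5).

a_0 = 1; a_1 = -2; a_2 = -4; a_3 = 8/3; a_4 = 8/3


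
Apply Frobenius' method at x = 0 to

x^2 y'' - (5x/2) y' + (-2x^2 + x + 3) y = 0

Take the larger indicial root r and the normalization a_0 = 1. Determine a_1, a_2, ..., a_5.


Write in Frobenius form y'' + (p(x)/x) y' + (q(x)/x^2) y = 0:
  p(x) = -5/2,  q(x) = -2x^2 + x + 3.
Indicial equation: r(r-1) + (-5/2) r + (3) = 0 -> roots r_1 = 2, r_2 = 3/2.
Take r = r_1 = 2. Let y(x) = x^r sum_{n>=0} a_n x^n with a_0 = 1.
Substitute y = x^r sum a_n x^n and match x^{r+n}. The recurrence is
  D(n) a_n + 1 a_{n-1} - 2 a_{n-2} = 0,  where D(n) = (r+n)(r+n-1) + (-5/2)(r+n) + (3).
  a_n = [-1 a_{n-1} + 2 a_{n-2}] / D(n).
Since the indicial polynomial factors as (r - r_1)(r - r_2), D(n) = (r_1 + n - r_1)(r_1 + n - r_2) = n(n + 1/2).
Evaluating step by step (a_0 = 1):
  n = 1: D(1) = 1(1 + 1/2) = 3/2; numerator = -1(1) = -1; a_1 = (-1)/(3/2) = -2/3
  n = 2: D(2) = 2(2 + 1/2) = 5; numerator = -1(-2/3) + 2(1) = 8/3; a_2 = (8/3)/(5) = 8/15
  n = 3: D(3) = 3(3 + 1/2) = 21/2; numerator = -1(8/15) + 2(-2/3) = -28/15; a_3 = (-28/15)/(21/2) = -8/45
  n = 4: D(4) = 4(4 + 1/2) = 18; numerator = -1(-8/45) + 2(8/15) = 56/45; a_4 = (56/45)/(18) = 28/405
  n = 5: D(5) = 5(5 + 1/2) = 55/2; numerator = -1(28/405) + 2(-8/45) = -172/405; a_5 = (-172/405)/(55/2) = -344/22275

r = 2; a_0 = 1; a_1 = -2/3; a_2 = 8/15; a_3 = -8/45; a_4 = 28/405; a_5 = -344/22275


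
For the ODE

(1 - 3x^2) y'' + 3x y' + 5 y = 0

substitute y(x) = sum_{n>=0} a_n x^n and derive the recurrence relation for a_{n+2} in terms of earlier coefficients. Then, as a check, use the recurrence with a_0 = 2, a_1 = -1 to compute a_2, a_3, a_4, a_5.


Substitute y = sum_n a_n x^n.
(1 - 3 x^2) y'' contributes (n+2)(n+1) a_{n+2} - 3 n(n-1) a_n at x^n.
3 x y'(x) contributes 3 n a_n at x^n.
5 y(x) contributes 5 a_n at x^n.
Matching x^n: (n+2)(n+1) a_{n+2} + (-3 n(n-1) + 3 n + 5) a_n = 0.
Thus a_{n+2} = (3 n(n-1) - 3 n - 5) / ((n+1)(n+2)) * a_n.

Check with a_0 = 2, a_1 = -1 (apply the recurrence for n = 0, 1, 2, 3): a_0 = 2, a_1 = -1, a_2 = -5, a_3 = 4/3, a_4 = 25/12, a_5 = 4/15.

a_(n+2) = (3 n(n-1) - 3 n - 5) / ((n+1)(n+2)) * a_n; check: a_0 = 2, a_1 = -1, a_2 = -5, a_3 = 4/3, a_4 = 25/12, a_5 = 4/15


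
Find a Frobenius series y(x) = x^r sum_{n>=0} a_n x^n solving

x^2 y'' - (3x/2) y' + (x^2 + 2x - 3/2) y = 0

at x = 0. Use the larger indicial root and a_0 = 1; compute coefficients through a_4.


Write in Frobenius form y'' + (p(x)/x) y' + (q(x)/x^2) y = 0:
  p(x) = -3/2,  q(x) = x^2 + 2x - 3/2.
Indicial equation: r(r-1) + (-3/2) r + (-3/2) = 0 -> roots r_1 = 3, r_2 = -1/2.
Take r = r_1 = 3. Let y(x) = x^r sum_{n>=0} a_n x^n with a_0 = 1.
Substitute y = x^r sum a_n x^n and match x^{r+n}. The recurrence is
  D(n) a_n + 2 a_{n-1} + 1 a_{n-2} = 0,  where D(n) = (r+n)(r+n-1) + (-3/2)(r+n) + (-3/2).
  a_n = [-2 a_{n-1} - 1 a_{n-2}] / D(n).
Since the indicial polynomial factors as (r - r_1)(r - r_2), D(n) = (r_1 + n - r_1)(r_1 + n - r_2) = n(n + 7/2).
Evaluating step by step (a_0 = 1):
  n = 1: D(1) = 1(1 + 7/2) = 9/2; numerator = -2(1) = -2; a_1 = (-2)/(9/2) = -4/9
  n = 2: D(2) = 2(2 + 7/2) = 11; numerator = -2(-4/9) - 1(1) = -1/9; a_2 = (-1/9)/(11) = -1/99
  n = 3: D(3) = 3(3 + 7/2) = 39/2; numerator = -2(-1/99) - 1(-4/9) = 46/99; a_3 = (46/99)/(39/2) = 92/3861
  n = 4: D(4) = 4(4 + 7/2) = 30; numerator = -2(92/3861) - 1(-1/99) = -145/3861; a_4 = (-145/3861)/(30) = -29/23166

r = 3; a_0 = 1; a_1 = -4/9; a_2 = -1/99; a_3 = 92/3861; a_4 = -29/23166


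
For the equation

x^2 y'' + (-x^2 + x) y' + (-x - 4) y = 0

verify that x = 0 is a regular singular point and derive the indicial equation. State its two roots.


Divide by x^2 to reach normal form y'' + P_1(x) y' + P_2(x) y = 0 with P_1(x) = -1 + 1/x and P_2(x) = -1/x - 4/x^2.
x = 0 is a singular point because the y'-coefficient -1 + 1/x has a pole at x = 0 and the y-coefficient -1/x - 4/x^2 has a pole at x = 0.
It is a regular singular point because x P_1(x) = p(x) = 1 - x and x^2 P_2(x) = q(x) = -x - 4 are polynomials, hence analytic at x = 0.
p(0) = 1,  q(0) = -4.
Indicial equation: r(r-1) + p(0) r + q(0) = 0, i.e. r^2 + (p(0) - 1) r + q(0) = 0, i.e. r^2 - 4 = 0.
Discriminant: (0)^2 - 4(-4) = 16, so r = (0 ± 4)/2.
Solving: r_1 = 2, r_2 = -2.

indicial: r^2 - 4 = 0; roots r_1 = 2, r_2 = -2


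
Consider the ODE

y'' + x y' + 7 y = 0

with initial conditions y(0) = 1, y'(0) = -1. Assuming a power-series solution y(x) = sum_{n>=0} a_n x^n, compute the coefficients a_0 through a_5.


Ansatz: y(x) = sum_{n>=0} a_n x^n, so y'(x) = sum_{n>=1} n a_n x^(n-1) and y''(x) = sum_{n>=2} n(n-1) a_n x^(n-2).
Substitute into P(x) y'' + Q(x) y' + R(x) y = 0 with P(x) = 1, Q(x) = x, R(x) = 7, and match powers of x.
Initial conditions: a_0 = 1, a_1 = -1.
Setting the coefficient of each power of x to zero and solving order by order (substituting the coefficients already found):
  x^0: 2 a_2 + 7 a_0 = 0  ->  2 a_2 = -7 a_0 = -7  ->  a_2 = -7/2
  x^1: 6 a_3 + 8 a_1 = 0  ->  6 a_3 = -8 a_1 = 8  ->  a_3 = 4/3
  x^2: 12 a_4 + 9 a_2 = 0  ->  12 a_4 = -9 a_2 = 63/2  ->  a_4 = 21/8
  x^3: 20 a_5 + 10 a_3 = 0  ->  20 a_5 = -10 a_3 = -40/3  ->  a_5 = -2/3
Truncated series: y(x) = 1 - x - (7/2) x^2 + (4/3) x^3 + (21/8) x^4 - (2/3) x^5 + O(x^6).

a_0 = 1; a_1 = -1; a_2 = -7/2; a_3 = 4/3; a_4 = 21/8; a_5 = -2/3


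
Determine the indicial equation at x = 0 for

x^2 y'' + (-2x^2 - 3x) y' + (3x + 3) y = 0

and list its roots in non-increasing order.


Divide by x^2 to reach normal form y'' + P_1(x) y' + P_2(x) y = 0 with P_1(x) = -2 - 3/x and P_2(x) = 3/x + 3/x^2.
x = 0 is a singular point because the y'-coefficient -2 - 3/x has a pole at x = 0 and the y-coefficient 3/x + 3/x^2 has a pole at x = 0.
It is a regular singular point because x P_1(x) = p(x) = -2x - 3 and x^2 P_2(x) = q(x) = 3x + 3 are polynomials, hence analytic at x = 0.
p(0) = -3,  q(0) = 3.
Indicial equation: r(r-1) + p(0) r + q(0) = 0, i.e. r^2 + (p(0) - 1) r + q(0) = 0, i.e. r^2 - 4 r + 3 = 0.
Discriminant: (-4)^2 - 4(3) = 4, so r = (4 ± 2)/2.
Solving: r_1 = 3, r_2 = 1.

indicial: r^2 - 4 r + 3 = 0; roots r_1 = 3, r_2 = 1


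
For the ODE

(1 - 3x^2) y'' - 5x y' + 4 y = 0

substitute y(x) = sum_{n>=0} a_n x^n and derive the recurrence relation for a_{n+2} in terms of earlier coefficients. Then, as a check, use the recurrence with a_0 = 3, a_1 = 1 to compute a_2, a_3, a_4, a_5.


Substitute y = sum_n a_n x^n.
(1 - 3 x^2) y'' contributes (n+2)(n+1) a_{n+2} - 3 n(n-1) a_n at x^n.
-5 x y'(x) contributes -5 n a_n at x^n.
4 y(x) contributes 4 a_n at x^n.
Matching x^n: (n+2)(n+1) a_{n+2} + (-3 n(n-1) - 5 n + 4) a_n = 0.
Thus a_{n+2} = (3 n(n-1) + 5 n - 4) / ((n+1)(n+2)) * a_n.

Check with a_0 = 3, a_1 = 1 (apply the recurrence for n = 0, 1, 2, 3): a_0 = 3, a_1 = 1, a_2 = -6, a_3 = 1/6, a_4 = -6, a_5 = 29/120.

a_(n+2) = (3 n(n-1) + 5 n - 4) / ((n+1)(n+2)) * a_n; check: a_0 = 3, a_1 = 1, a_2 = -6, a_3 = 1/6, a_4 = -6, a_5 = 29/120


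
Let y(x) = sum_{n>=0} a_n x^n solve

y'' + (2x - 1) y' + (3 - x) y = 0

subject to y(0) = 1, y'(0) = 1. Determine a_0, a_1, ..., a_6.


Ansatz: y(x) = sum_{n>=0} a_n x^n, so y'(x) = sum_{n>=1} n a_n x^(n-1) and y''(x) = sum_{n>=2} n(n-1) a_n x^(n-2).
Substitute into P(x) y'' + Q(x) y' + R(x) y = 0 with P(x) = 1, Q(x) = 2x - 1, R(x) = 3 - x, and match powers of x.
Initial conditions: a_0 = 1, a_1 = 1.
Setting the coefficient of each power of x to zero and solving order by order (substituting the coefficients already found):
  x^0: 2 a_2 - a_1 + 3 a_0 = 0  ->  2 a_2 = a_1 - 3 a_0 = -2  ->  a_2 = -1
  x^1: 6 a_3 - 2 a_2 + 5 a_1 - a_0 = 0  ->  6 a_3 = 2 a_2 - 5 a_1 + a_0 = -6  ->  a_3 = -1
  x^2: 12 a_4 - 3 a_3 + 7 a_2 - a_1 = 0  ->  12 a_4 = 3 a_3 - 7 a_2 + a_1 = 5  ->  a_4 = 5/12
  x^3: 20 a_5 - 4 a_4 + 9 a_3 - a_2 = 0  ->  20 a_5 = 4 a_4 - 9 a_3 + a_2 = 29/3  ->  a_5 = 29/60
  x^4: 30 a_6 - 5 a_5 + 11 a_4 - a_3 = 0  ->  30 a_6 = 5 a_5 - 11 a_4 + a_3 = -19/6  ->  a_6 = -19/180
Truncated series: y(x) = 1 + x - x^2 - x^3 + (5/12) x^4 + (29/60) x^5 - (19/180) x^6 + O(x^7).

a_0 = 1; a_1 = 1; a_2 = -1; a_3 = -1; a_4 = 5/12; a_5 = 29/60; a_6 = -19/180


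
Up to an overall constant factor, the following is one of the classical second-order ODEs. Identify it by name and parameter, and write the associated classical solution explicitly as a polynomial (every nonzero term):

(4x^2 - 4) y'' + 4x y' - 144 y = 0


All three coefficients share the factor -4; dividing through by -4 gives  (1 - x^2) y'' - x y' + 36 y = 0.
This matches the Chebyshev equation (1 - x^2) y'' - x y' + n^2 y = 0 (note the -x y' term, not -2x y') with n^2 = 36, so n = 6; the polynomial solution is T_6(x).
With y = sum_k a_k x^k, matching x^k gives (k+2)(k+1) a_{k+2} = (k^2 - n^2) a_k = (k - 6)(k + 6) a_k. The right side vanishes at k = 6, so the series with the parity of 6 terminates at degree 6.
Standard normalization: leading coefficient of T_n is 2^(n-1), so a_6 = 2^5 = 32. Work downward with a_k = (k+1)(k+2) a_{k+2} / ((k - 6)(k + 6)):
  a_4 = (5)(6)(32) / ((4 - 6)(4 + 6)) = 960/(-20) = -48
  a_2 = (3)(4)(-48) / ((2 - 6)(2 + 6)) = -576/(-32) = 18
  a_0 = (1)(2)(18) / ((0 - 6)(0 + 6)) = 36/(-36) = -1
Hence T_6(x) = 32 x^6 - 48 x^4 + 18 x^2 - 1.

T_6(x); series = 32 x^6 - 48 x^4 + 18 x^2 - 1


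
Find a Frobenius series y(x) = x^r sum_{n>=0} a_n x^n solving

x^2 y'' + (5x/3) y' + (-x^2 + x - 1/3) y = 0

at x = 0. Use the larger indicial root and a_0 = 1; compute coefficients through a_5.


Write in Frobenius form y'' + (p(x)/x) y' + (q(x)/x^2) y = 0:
  p(x) = 5/3,  q(x) = -x^2 + x - 1/3.
Indicial equation: r(r-1) + (5/3) r + (-1/3) = 0 -> roots r_1 = 1/3, r_2 = -1.
Take r = r_1 = 1/3. Let y(x) = x^r sum_{n>=0} a_n x^n with a_0 = 1.
Substitute y = x^r sum a_n x^n and match x^{r+n}. The recurrence is
  D(n) a_n + 1 a_{n-1} - 1 a_{n-2} = 0,  where D(n) = (r+n)(r+n-1) + (5/3)(r+n) + (-1/3).
  a_n = [-1 a_{n-1} + 1 a_{n-2}] / D(n).
Since the indicial polynomial factors as (r - r_1)(r - r_2), D(n) = (r_1 + n - r_1)(r_1 + n - r_2) = n(n + 4/3).
Evaluating step by step (a_0 = 1):
  n = 1: D(1) = 1(1 + 4/3) = 7/3; numerator = -1(1) = -1; a_1 = (-1)/(7/3) = -3/7
  n = 2: D(2) = 2(2 + 4/3) = 20/3; numerator = -1(-3/7) + 1(1) = 10/7; a_2 = (10/7)/(20/3) = 3/14
  n = 3: D(3) = 3(3 + 4/3) = 13; numerator = -1(3/14) + 1(-3/7) = -9/14; a_3 = (-9/14)/(13) = -9/182
  n = 4: D(4) = 4(4 + 4/3) = 64/3; numerator = -1(-9/182) + 1(3/14) = 24/91; a_4 = (24/91)/(64/3) = 9/728
  n = 5: D(5) = 5(5 + 4/3) = 95/3; numerator = -1(9/728) + 1(-9/182) = -45/728; a_5 = (-45/728)/(95/3) = -27/13832

r = 1/3; a_0 = 1; a_1 = -3/7; a_2 = 3/14; a_3 = -9/182; a_4 = 9/728; a_5 = -27/13832


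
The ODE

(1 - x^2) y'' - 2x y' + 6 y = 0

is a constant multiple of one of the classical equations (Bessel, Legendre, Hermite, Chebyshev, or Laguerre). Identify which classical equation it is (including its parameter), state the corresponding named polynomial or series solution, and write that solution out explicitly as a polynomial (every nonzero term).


The equation is already in a standard form:  (1 - x^2) y'' - 2x y' + 6 y = 0.
This matches the Legendre equation (1 - x^2) y'' - 2x y' + n(n+1) y = 0 (note the -2x y' term) with n(n+1) = 6, so n = 2; the polynomial solution is P_2(x).
With y = sum_k a_k x^k, matching x^k gives (k+2)(k+1) a_{k+2} = [k(k+1) - n(n+1)] a_k = (k - 2)(k + 3) a_k. The right side vanishes at k = 2, so the series with the parity of 2 terminates at degree 2.
Standard normalization (P_n(1) = 1): leading coefficient (2n)!/(2^n (n!)^2) = 24/(4*4) = 3/2, so a_2 = 3/2. Work downward with a_k = (k+1)(k+2) a_{k+2} / ((k - 2)(k + 3)):
  a_0 = (1)(2)(3/2) / ((0 - 2)(0 + 3)) = 3/(-6) = -1/2
Hence P_2(x) = 3 x^2/2 - 1/2.

P_2(x); series = 3 x^2/2 - 1/2


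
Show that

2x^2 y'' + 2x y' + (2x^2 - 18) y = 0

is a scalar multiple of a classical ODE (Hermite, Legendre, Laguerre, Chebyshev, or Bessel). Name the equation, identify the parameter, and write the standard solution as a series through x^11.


All three coefficients share the factor 2; dividing through by 2 gives  x^2 y'' + x y' + (x^2 - 9) y = 0.
This matches the Bessel equation x^2 y'' + x y' + (x^2 - nu^2) y = 0 with nu^2 = 9, so nu = 3; the solution bounded at x = 0 is J_3(x).
Frobenius at x = 0: indicial roots ±nu; for r = nu the recurrence k(k + 2nu) c_k = -c_{k-2} gives the standard series J_nu(x) = sum_{k>=0} (-1)^k / (k! (k+nu)!) (x/2)^(2k+nu). Evaluate the first 5 terms:
  k = 0: (-1)^0 / (0! * 3! * 2^3) x^3 = 1/(1*6*8) x^3 = (1/48) x^3
  k = 1: (-1)^1 / (1! * 4! * 2^5) x^5 = -1/(1*24*32) x^5 = (-1/768) x^5
  k = 2: (-1)^2 / (2! * 5! * 2^7) x^7 = 1/(2*120*128) x^7 = (1/30720) x^7
  k = 3: (-1)^3 / (3! * 6! * 2^9) x^9 = -1/(6*720*512) x^9 = (-1/2211840) x^9
  k = 4: (-1)^4 / (4! * 7! * 2^11) x^11 = 1/(24*5040*2048) x^11 = (1/247726080) x^11
Hence J_3(x) = x^11/247726080 - x^9/2211840 + x^7/30720 - x^5/768 + x^3/48 + ....

J_3(x); series = x^11/247726080 - x^9/2211840 + x^7/30720 - x^5/768 + x^3/48
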